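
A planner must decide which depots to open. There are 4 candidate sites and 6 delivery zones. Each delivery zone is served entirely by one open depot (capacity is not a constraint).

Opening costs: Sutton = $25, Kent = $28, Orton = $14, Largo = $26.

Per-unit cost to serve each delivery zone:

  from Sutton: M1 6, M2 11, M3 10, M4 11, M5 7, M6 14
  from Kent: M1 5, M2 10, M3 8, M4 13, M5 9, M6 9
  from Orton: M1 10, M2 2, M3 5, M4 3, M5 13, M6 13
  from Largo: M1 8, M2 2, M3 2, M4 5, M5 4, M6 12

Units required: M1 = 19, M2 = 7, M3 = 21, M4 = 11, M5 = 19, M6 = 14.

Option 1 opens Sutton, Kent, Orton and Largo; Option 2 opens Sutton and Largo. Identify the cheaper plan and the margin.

Option 1 is cheaper by 41.

Option 1: {Sutton, Kent, Orton, Largo}: M1→Kent 5·19=95, M2→Orton 2·7=14, M3→Largo 2·21=42, M4→Orton 3·11=33, M5→Largo 4·19=76, M6→Kent 9·14=126. Service 386; fixed 93; total 479.
Option 2: {Sutton, Largo}: M1→Sutton 6·19=114, M2→Largo 2·7=14, M3→Largo 2·21=42, M4→Largo 5·11=55, M5→Largo 4·19=76, M6→Largo 12·14=168. Service 469; fixed 51; total 520.
Difference: |479 − 520| = 41.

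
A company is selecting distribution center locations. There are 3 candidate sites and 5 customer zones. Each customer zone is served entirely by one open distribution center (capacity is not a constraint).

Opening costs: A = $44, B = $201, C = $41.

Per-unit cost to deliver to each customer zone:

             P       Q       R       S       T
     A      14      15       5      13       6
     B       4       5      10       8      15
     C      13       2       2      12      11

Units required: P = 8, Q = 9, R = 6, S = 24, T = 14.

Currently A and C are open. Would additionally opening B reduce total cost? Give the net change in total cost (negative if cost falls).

Current service cost with {A, C}: 506.
Adding B: each customer zone re-picks its cheapest; new service cost 338, saving 168.
Extra fixed cost: 201. Net change = 201 − 168 = 33.
(Totals: 591 → 624.)

No — net change +33 (cost rises by 33).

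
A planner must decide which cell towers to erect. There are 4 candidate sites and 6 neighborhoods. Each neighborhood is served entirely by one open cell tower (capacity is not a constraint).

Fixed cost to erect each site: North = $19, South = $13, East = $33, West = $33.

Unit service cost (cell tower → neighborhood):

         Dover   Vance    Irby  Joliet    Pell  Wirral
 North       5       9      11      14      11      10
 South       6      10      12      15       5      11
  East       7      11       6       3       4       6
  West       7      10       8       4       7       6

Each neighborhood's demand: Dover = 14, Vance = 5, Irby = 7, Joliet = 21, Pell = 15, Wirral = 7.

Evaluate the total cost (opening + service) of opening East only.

Total cost: 393

Each neighborhood is assigned to its cheapest site among the open ones.
{East}: Dover→East 7·14=98, Vance→East 11·5=55, Irby→East 6·7=42, Joliet→East 3·21=63, Pell→East 4·15=60, Wirral→East 6·7=42. Service 360; fixed 33; total 393.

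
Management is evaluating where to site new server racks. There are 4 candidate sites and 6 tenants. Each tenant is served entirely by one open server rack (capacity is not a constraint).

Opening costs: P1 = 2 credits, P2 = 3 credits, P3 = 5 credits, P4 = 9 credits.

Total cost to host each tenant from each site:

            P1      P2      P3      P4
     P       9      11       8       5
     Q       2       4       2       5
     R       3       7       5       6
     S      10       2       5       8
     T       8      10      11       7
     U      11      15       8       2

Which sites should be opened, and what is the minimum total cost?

Open P1, P2 and P4; minimum total cost 35.

For any fixed open set, each tenant goes to its cheapest open site; total = fixed + service.
{P1, P2, P4}: P→P4 5, Q→P1 2, R→P1 3, S→P2 2, T→P4 7, U→P4 2. Service 21; fixed 14; total 35.
{P1, P4}: service 27 + fixed 11 = 38
{P2, P4}: service 26 + fixed 12 = 38
{P1, P2, P3, P4}: P→P4 5, Q→P1 2, R→P1 3, S→P2 2, T→P4 7, U→P4 2. Service 21; fixed 19; total 40.
No other subset beats 35.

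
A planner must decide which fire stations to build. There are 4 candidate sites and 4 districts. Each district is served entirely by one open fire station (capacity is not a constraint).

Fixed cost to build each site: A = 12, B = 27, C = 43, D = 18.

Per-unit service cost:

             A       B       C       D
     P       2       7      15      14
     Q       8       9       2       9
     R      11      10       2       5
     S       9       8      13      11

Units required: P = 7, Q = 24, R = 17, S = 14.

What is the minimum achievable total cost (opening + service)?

For any fixed open set, each district goes to its cheapest open site; total = fixed + service.
{A, C}: P→A 2·7=14, Q→C 2·24=48, R→C 2·17=34, S→A 9·14=126. Service 222; fixed 55; total 277.
{A, B, C}: P→A 2·7=14, Q→C 2·24=48, R→C 2·17=34, S→B 8·14=112. Service 208; fixed 82; total 290.
{A, C, D}: P→A 2·7=14, Q→C 2·24=48, R→C 2·17=34, S→A 9·14=126. Service 222; fixed 73; total 295.
{A, B, C, D}: service 208 + fixed 100 = 308
(All 15 nonempty subsets were checked; A and C is lowest.)

Minimum total cost: 277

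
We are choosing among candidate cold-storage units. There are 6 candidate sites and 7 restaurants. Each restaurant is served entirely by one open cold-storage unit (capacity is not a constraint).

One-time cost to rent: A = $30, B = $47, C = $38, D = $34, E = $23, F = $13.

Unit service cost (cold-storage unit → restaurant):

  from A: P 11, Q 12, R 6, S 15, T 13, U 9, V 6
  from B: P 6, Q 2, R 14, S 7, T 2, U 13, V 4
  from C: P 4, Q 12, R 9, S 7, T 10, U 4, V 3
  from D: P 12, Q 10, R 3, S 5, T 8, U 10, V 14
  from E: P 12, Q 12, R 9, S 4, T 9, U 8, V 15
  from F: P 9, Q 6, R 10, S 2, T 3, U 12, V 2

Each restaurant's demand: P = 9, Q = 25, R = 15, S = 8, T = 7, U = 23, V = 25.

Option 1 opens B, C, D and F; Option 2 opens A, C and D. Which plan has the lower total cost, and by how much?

Option 1 is cheaper by 261.

Option 1: {B, C, D, F}: P→C 4·9=36, Q→B 2·25=50, R→D 3·15=45, S→F 2·8=16, T→B 2·7=14, U→C 4·23=92, V→F 2·25=50. Service 303; fixed 132; total 435.
Option 2: {A, C, D}: P→C 4·9=36, Q→D 10·25=250, R→D 3·15=45, S→D 5·8=40, T→D 8·7=56, U→C 4·23=92, V→C 3·25=75. Service 594; fixed 102; total 696.
Difference: |435 − 696| = 261.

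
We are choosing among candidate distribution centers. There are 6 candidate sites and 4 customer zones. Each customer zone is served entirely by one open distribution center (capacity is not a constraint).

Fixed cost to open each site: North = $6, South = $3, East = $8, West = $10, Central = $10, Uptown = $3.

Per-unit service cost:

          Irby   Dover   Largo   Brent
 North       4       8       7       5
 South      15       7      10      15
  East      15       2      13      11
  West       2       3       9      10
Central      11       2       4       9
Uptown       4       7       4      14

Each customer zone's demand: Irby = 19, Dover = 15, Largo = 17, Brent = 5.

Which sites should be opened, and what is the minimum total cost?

Open North, West and Central; minimum total cost 187.

For any fixed open set, each customer zone goes to its cheapest open site; total = fixed + service.
{North, West, Central}: Irby→West 2·19=38, Dover→Central 2·15=30, Largo→Central 4·17=68, Brent→North 5·5=25. Service 161; fixed 26; total 187.
{North, East, West, Uptown}: service 161 + fixed 27 = 188
{North, South, West, Central}: service 161 + fixed 29 = 190
{North, South, East, West, Central, Uptown}: service 161 + fixed 40 = 201
No other subset beats 187.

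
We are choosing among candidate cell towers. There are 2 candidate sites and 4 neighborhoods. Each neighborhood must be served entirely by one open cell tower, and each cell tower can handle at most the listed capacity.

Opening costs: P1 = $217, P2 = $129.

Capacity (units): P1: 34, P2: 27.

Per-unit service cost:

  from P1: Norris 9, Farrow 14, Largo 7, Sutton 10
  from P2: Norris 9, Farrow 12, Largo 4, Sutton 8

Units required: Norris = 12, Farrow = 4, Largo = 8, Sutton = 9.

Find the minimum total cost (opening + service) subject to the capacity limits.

Minimum total cost: 527

Open {P1}: Norris→P1 9·12=108, Farrow→P1 14·4=56, Largo→P1 7·8=56, Sutton→P1 10·9=90.
Loads: P1 carries 33/34. Service 310; fixed 217; total 527.
Next best feasible plan costs 606.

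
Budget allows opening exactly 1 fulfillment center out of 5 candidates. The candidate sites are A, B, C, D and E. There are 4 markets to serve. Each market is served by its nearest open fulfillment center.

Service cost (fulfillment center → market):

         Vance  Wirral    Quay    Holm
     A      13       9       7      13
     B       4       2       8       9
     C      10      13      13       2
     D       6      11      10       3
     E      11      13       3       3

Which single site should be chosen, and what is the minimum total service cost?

With exactly 1 open, each market uses its cheapest among the chosen.
{B}: Vance→B 4, Wirral→B 2, Quay→B 8, Holm→B 9. Service cost 23.
{D}: service cost 30
{E}: service cost 30
Among all 5 size-1 choices, {B} is lowest.

Choose B only; total service cost 23.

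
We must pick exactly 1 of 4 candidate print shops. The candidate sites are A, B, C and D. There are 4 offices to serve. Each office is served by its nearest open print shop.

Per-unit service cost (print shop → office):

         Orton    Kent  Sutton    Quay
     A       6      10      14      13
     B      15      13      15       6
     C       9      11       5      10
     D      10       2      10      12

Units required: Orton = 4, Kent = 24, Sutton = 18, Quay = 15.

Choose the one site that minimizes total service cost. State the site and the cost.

With exactly 1 open, each office uses its cheapest among the chosen.
{D}: Orton→D 10·4=40, Kent→D 2·24=48, Sutton→D 10·18=180, Quay→D 12·15=180. Service cost 448.
{C}: service cost 540
{A}: service cost 711
Among all 4 size-1 choices, {D} is lowest.

Choose D only; total service cost 448.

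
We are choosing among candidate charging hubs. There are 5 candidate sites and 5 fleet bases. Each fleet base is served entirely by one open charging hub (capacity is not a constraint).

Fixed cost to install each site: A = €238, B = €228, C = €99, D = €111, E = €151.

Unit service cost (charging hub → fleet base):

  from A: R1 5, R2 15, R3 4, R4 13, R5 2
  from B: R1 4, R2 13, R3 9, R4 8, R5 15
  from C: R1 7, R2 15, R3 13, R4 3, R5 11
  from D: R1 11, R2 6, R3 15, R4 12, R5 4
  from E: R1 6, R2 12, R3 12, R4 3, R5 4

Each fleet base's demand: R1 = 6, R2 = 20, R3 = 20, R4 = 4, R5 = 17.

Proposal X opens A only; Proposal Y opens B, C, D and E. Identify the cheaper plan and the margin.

Proposal X is cheaper by 259.

Proposal X: {A}: R1→A 5·6=30, R2→A 15·20=300, R3→A 4·20=80, R4→A 13·4=52, R5→A 2·17=34. Service 496; fixed 238; total 734.
Proposal Y: {B, C, D, E}: R1→B 4·6=24, R2→D 6·20=120, R3→B 9·20=180, R4→C 3·4=12, R5→D 4·17=68. Service 404; fixed 589; total 993.
Difference: |734 − 993| = 259.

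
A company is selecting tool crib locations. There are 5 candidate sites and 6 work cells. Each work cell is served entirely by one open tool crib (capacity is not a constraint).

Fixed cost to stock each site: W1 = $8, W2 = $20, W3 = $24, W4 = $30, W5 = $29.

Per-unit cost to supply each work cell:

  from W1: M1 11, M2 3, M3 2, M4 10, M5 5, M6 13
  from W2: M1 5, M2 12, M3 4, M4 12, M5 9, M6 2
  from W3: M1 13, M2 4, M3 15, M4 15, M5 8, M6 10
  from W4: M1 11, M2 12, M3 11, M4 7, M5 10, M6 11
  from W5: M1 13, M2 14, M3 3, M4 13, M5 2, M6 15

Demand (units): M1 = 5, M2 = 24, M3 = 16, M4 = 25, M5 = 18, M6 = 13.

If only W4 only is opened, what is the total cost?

Each work cell is assigned to its cheapest site among the open ones.
{W4}: M1→W4 11·5=55, M2→W4 12·24=288, M3→W4 11·16=176, M4→W4 7·25=175, M5→W4 10·18=180, M6→W4 11·13=143. Service 1017; fixed 30; total 1047.

Total cost: 1047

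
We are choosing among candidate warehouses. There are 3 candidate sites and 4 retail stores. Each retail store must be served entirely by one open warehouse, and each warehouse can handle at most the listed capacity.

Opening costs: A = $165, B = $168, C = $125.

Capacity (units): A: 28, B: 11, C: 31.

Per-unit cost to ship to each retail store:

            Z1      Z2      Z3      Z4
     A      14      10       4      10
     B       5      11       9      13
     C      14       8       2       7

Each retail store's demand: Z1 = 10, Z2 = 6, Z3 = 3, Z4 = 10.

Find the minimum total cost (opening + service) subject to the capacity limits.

Minimum total cost: 389

Open {C}: Z1→C 14·10=140, Z2→C 8·6=48, Z3→C 2·3=6, Z4→C 7·10=70.
Loads: C carries 29/31. Service 264; fixed 125; total 389.
Next best feasible plan costs 467.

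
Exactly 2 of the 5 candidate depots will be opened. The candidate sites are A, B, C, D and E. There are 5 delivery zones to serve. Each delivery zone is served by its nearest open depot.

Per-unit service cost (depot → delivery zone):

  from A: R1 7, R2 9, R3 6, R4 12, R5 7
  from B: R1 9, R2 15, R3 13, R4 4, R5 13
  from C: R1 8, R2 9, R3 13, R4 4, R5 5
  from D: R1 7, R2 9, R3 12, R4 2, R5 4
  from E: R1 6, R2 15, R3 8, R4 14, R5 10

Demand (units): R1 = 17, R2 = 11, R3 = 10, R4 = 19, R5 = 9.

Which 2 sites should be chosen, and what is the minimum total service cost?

Choose A and D; total service cost 352.

With exactly 2 open, each delivery zone uses its cheapest among the chosen.
{A, D}: R1→A 7·17=119, R2→A 9·11=99, R3→A 6·10=60, R4→D 2·19=38, R5→D 4·9=36. Service cost 352.
{D, E}: service cost 355
{A, C}: service cost 399
Among all 10 size-2 choices, {A, D} is lowest.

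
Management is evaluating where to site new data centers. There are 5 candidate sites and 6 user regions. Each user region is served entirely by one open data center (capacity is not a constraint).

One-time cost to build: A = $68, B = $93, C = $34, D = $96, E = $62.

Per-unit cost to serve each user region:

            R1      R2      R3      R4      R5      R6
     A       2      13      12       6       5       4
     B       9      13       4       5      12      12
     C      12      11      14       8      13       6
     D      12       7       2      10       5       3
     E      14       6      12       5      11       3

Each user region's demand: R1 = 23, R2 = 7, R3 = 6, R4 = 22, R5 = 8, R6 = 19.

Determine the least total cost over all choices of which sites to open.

For any fixed open set, each user region goes to its cheapest open site; total = fixed + service.
{A, E}: R1→A 2·23=46, R2→E 6·7=42, R3→A 12·6=72, R4→E 5·22=110, R5→A 5·8=40, R6→E 3·19=57. Service 367; fixed 130; total 497.
{A, D}: service 336 + fixed 164 = 500
{A}: service 457 + fixed 68 = 525
{A, B, C, D, E}: R1→A 2·23=46, R2→E 6·7=42, R3→D 2·6=12, R4→B 5·22=110, R5→A 5·8=40, R6→D 3·19=57. Service 307; fixed 353; total 660.
No other subset beats 497.

Minimum total cost: 497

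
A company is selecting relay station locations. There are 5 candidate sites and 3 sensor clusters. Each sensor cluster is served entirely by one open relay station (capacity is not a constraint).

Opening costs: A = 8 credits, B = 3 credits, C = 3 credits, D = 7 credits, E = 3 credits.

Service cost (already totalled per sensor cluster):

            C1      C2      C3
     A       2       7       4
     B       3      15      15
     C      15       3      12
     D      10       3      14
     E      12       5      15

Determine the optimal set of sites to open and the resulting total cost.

For any fixed open set, each sensor cluster goes to its cheapest open site; total = fixed + service.
{A, C}: C1→A 2, C2→C 3, C3→A 4. Service 9; fixed 11; total 20.
{A}: service 13 + fixed 8 = 21
{A, E}: C1→A 2, C2→E 5, C3→A 4. Service 11; fixed 11; total 22.
{A, B, C, D, E}: service 9 + fixed 24 = 33
No other subset beats 20.

Open A and C; minimum total cost 20.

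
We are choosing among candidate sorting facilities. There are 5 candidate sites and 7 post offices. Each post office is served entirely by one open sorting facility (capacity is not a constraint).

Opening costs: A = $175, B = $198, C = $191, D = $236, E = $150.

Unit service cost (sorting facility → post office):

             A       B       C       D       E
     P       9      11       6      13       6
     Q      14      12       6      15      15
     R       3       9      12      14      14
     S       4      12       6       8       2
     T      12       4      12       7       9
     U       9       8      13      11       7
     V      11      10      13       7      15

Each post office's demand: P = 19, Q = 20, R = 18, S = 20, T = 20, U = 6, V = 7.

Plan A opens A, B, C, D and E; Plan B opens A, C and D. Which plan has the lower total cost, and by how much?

Plan B is cheaper by 236.

Plan A: {A, B, C, D, E}: P→C 6·19=114, Q→C 6·20=120, R→A 3·18=54, S→E 2·20=40, T→B 4·20=80, U→E 7·6=42, V→D 7·7=49. Service 499; fixed 950; total 1449.
Plan B: {A, C, D}: P→C 6·19=114, Q→C 6·20=120, R→A 3·18=54, S→A 4·20=80, T→D 7·20=140, U→A 9·6=54, V→D 7·7=49. Service 611; fixed 602; total 1213.
Difference: |1449 − 1213| = 236.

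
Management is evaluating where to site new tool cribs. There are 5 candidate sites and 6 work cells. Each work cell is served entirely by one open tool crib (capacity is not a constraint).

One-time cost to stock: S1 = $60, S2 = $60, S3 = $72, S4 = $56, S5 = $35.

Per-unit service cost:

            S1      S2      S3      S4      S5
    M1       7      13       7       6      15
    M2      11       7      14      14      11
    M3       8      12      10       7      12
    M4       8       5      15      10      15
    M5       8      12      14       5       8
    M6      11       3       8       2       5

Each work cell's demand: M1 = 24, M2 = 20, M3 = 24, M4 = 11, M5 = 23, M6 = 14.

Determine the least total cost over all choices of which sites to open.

Minimum total cost: 766

For any fixed open set, each work cell goes to its cheapest open site; total = fixed + service.
{S2, S4}: M1→S4 6·24=144, M2→S2 7·20=140, M3→S4 7·24=168, M4→S2 5·11=55, M5→S4 5·23=115, M6→S4 2·14=28. Service 650; fixed 116; total 766.
{S2, S4, S5}: service 650 + fixed 151 = 801
{S1, S2, S4}: service 650 + fixed 176 = 826
{S1, S2, S3, S4, S5}: M1→S4 6·24=144, M2→S2 7·20=140, M3→S4 7·24=168, M4→S2 5·11=55, M5→S4 5·23=115, M6→S4 2·14=28. Service 650; fixed 283; total 933.
No other subset beats 766.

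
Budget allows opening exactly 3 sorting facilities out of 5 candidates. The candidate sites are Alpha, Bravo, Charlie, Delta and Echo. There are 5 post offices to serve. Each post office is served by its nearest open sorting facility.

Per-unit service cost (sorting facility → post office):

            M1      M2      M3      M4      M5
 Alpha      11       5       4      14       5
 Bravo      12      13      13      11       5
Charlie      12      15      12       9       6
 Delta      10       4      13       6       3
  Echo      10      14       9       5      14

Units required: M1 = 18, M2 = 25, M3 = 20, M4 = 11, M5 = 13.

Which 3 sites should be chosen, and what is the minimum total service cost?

Choose Alpha, Delta and Echo; total service cost 454.

With exactly 3 open, each post office uses its cheapest among the chosen.
{Alpha, Delta, Echo}: M1→Delta 10·18=180, M2→Delta 4·25=100, M3→Alpha 4·20=80, M4→Echo 5·11=55, M5→Delta 3·13=39. Service cost 454.
{Alpha, Bravo, Delta}: service cost 465
{Alpha, Charlie, Delta}: service cost 465
Among all 10 size-3 choices, {Alpha, Delta, Echo} is lowest.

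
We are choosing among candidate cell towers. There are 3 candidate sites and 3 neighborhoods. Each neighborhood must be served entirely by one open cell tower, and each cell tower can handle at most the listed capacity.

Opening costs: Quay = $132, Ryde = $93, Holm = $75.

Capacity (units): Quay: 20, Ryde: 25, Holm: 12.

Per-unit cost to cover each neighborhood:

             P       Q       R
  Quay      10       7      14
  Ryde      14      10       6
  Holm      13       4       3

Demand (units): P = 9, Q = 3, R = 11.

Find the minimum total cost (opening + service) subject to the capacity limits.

Minimum total cost: 315

Open {Ryde}: P→Ryde 14·9=126, Q→Ryde 10·3=30, R→Ryde 6·11=66.
Loads: Ryde carries 23/25. Service 222; fixed 93; total 315.
Next best feasible plan costs 351.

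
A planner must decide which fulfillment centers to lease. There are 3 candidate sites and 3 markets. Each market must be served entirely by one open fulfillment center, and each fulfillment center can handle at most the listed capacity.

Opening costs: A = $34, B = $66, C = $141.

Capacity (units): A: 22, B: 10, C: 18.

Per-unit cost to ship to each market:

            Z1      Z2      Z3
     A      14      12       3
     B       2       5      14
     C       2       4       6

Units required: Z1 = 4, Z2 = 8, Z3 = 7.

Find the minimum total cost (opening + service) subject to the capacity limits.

Open {A}: Z1→A 14·4=56, Z2→A 12·8=96, Z3→A 3·7=21.
Loads: A carries 19/22. Service 173; fixed 34; total 207.
Next best feasible plan costs 217.

Minimum total cost: 207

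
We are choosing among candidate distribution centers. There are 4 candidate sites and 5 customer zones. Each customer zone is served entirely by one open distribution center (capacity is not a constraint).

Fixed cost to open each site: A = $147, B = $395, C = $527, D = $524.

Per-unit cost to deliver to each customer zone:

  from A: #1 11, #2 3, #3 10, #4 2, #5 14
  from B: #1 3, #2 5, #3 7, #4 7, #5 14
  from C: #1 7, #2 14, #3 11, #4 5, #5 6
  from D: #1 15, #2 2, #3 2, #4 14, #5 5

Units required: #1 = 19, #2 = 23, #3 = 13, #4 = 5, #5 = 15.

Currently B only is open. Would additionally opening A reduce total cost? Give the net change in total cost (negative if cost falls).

No — net change +76 (cost rises by 76).

Current service cost with {B}: 508.
Adding A: each customer zone re-picks its cheapest; new service cost 437, saving 71.
Extra fixed cost: 147. Net change = 147 − 71 = 76.
(Totals: 903 → 979.)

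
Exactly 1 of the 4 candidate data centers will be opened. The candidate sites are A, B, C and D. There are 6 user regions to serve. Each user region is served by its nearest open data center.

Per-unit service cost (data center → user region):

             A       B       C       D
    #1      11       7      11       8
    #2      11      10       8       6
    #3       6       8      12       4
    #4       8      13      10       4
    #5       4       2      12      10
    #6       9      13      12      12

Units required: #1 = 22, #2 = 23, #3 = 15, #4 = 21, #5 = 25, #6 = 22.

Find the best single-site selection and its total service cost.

Choose D only; total service cost 972.

With exactly 1 open, each user region uses its cheapest among the chosen.
{D}: #1→D 8·22=176, #2→D 6·23=138, #3→D 4·15=60, #4→D 4·21=84, #5→D 10·25=250, #6→D 12·22=264. Service cost 972.
{A}: service cost 1051
{B}: service cost 1113
Among all 4 size-1 choices, {D} is lowest.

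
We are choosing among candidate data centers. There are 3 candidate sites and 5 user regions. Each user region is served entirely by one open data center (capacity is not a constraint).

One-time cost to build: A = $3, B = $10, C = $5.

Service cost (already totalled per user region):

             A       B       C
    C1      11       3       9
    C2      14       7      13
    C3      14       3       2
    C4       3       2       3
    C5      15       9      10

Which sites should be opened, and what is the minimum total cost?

For any fixed open set, each user region goes to its cheapest open site; total = fixed + service.
{B}: C1→B 3, C2→B 7, C3→B 3, C4→B 2, C5→B 9. Service 24; fixed 10; total 34.
{A, B}: service 24 + fixed 13 = 37
{B, C}: C1→B 3, C2→B 7, C3→C 2, C4→B 2, C5→B 9. Service 23; fixed 15; total 38.
{A, B, C}: service 23 + fixed 18 = 41
No other subset beats 34.

Open B only; minimum total cost 34.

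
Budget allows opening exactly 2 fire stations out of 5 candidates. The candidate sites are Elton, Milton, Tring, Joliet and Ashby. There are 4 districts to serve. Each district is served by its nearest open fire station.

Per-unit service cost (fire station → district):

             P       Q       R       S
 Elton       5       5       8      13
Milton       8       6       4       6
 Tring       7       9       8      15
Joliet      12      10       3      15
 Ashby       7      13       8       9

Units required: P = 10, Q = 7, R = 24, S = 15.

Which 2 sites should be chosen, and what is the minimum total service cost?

Choose Elton and Milton; total service cost 271.

With exactly 2 open, each district uses its cheapest among the chosen.
{Elton, Milton}: P→Elton 5·10=50, Q→Elton 5·7=35, R→Milton 4·24=96, S→Milton 6·15=90. Service cost 271.
{Milton, Joliet}: service cost 284
{Milton, Tring}: service cost 298
Among all 10 size-2 choices, {Elton, Milton} is lowest.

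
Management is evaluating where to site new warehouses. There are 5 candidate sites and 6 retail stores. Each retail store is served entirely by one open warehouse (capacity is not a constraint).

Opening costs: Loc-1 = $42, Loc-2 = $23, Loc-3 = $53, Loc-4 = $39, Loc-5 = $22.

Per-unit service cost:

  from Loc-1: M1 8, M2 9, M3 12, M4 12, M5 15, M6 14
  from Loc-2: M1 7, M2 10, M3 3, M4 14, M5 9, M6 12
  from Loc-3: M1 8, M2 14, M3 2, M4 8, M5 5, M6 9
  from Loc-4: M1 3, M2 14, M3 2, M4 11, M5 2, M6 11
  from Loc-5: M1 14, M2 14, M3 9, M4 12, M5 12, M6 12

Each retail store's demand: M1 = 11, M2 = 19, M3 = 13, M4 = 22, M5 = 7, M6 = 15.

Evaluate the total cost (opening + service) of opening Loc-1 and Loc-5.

Each retail store is assigned to its cheapest site among the open ones.
{Loc-1, Loc-5}: M1→Loc-1 8·11=88, M2→Loc-1 9·19=171, M3→Loc-5 9·13=117, M4→Loc-1 12·22=264, M5→Loc-5 12·7=84, M6→Loc-5 12·15=180. Service 904; fixed 64; total 968.

Total cost: 968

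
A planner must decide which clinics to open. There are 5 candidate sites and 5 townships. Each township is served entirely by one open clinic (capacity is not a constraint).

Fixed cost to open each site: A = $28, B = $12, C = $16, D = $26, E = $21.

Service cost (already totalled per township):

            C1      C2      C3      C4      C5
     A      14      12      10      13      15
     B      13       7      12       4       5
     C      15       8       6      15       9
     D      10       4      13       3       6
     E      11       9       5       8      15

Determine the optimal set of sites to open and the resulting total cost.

For any fixed open set, each township goes to its cheapest open site; total = fixed + service.
{B}: C1→B 13, C2→B 7, C3→B 12, C4→B 4, C5→B 5. Service 41; fixed 12; total 53.
{D}: service 36 + fixed 26 = 62
{B, C}: service 35 + fixed 28 = 63
{A, B, C, D, E}: service 27 + fixed 103 = 130
No other subset beats 53.

Open B only; minimum total cost 53.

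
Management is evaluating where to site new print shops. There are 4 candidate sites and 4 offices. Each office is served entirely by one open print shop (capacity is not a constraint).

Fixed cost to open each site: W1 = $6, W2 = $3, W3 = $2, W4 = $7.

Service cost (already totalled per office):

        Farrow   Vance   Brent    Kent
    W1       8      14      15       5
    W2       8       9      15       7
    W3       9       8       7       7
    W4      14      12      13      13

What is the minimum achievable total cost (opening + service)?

For any fixed open set, each office goes to its cheapest open site; total = fixed + service.
{W3}: Farrow→W3 9, Vance→W3 8, Brent→W3 7, Kent→W3 7. Service 31; fixed 2; total 33.
{W2, W3}: Farrow→W2 8, Vance→W3 8, Brent→W3 7, Kent→W2 7. Service 30; fixed 5; total 35.
{W1, W3}: Farrow→W1 8, Vance→W3 8, Brent→W3 7, Kent→W1 5. Service 28; fixed 8; total 36.
{W1, W2, W3, W4}: service 28 + fixed 18 = 46
(All 15 nonempty subsets were checked; W3 only is lowest.)

Minimum total cost: 33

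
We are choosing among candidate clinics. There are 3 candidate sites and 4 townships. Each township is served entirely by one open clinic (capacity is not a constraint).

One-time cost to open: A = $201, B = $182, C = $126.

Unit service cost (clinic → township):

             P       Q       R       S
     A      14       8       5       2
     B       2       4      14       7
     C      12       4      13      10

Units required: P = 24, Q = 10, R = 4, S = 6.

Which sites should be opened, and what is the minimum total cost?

Open B only; minimum total cost 368.

For any fixed open set, each township goes to its cheapest open site; total = fixed + service.
{B}: P→B 2·24=48, Q→B 4·10=40, R→B 14·4=56, S→B 7·6=42. Service 186; fixed 182; total 368.
{B, C}: P→B 2·24=48, Q→B 4·10=40, R→C 13·4=52, S→B 7·6=42. Service 182; fixed 308; total 490.
{A, B}: service 120 + fixed 383 = 503
{A, B, C}: P→B 2·24=48, Q→B 4·10=40, R→A 5·4=20, S→A 2·6=12. Service 120; fixed 509; total 629.
No other subset beats 368.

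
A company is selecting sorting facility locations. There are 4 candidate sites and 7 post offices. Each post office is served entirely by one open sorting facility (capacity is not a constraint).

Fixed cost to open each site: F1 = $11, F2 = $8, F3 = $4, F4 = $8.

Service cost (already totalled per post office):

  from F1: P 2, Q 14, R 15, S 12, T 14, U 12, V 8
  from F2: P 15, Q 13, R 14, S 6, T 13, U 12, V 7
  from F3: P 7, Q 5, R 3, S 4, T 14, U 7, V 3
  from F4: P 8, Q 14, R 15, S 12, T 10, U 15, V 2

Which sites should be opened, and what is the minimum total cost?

Open F3 only; minimum total cost 47.

For any fixed open set, each post office goes to its cheapest open site; total = fixed + service.
{F3}: P→F3 7, Q→F3 5, R→F3 3, S→F3 4, T→F3 14, U→F3 7, V→F3 3. Service 43; fixed 4; total 47.
{F3, F4}: P→F3 7, Q→F3 5, R→F3 3, S→F3 4, T→F4 10, U→F3 7, V→F4 2. Service 38; fixed 12; total 50.
{F1, F3}: service 38 + fixed 15 = 53
{F1, F2, F3, F4}: P→F1 2, Q→F3 5, R→F3 3, S→F3 4, T→F4 10, U→F3 7, V→F4 2. Service 33; fixed 31; total 64.
No other subset beats 47.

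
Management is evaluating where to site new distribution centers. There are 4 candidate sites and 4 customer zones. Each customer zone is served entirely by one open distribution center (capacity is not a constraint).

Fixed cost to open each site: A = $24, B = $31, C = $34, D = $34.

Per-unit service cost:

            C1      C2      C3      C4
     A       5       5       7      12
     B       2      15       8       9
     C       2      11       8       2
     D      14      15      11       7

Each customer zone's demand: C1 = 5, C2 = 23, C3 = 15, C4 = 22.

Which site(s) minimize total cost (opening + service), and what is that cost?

For any fixed open set, each customer zone goes to its cheapest open site; total = fixed + service.
{A, C}: C1→C 2·5=10, C2→A 5·23=115, C3→A 7·15=105, C4→C 2·22=44. Service 274; fixed 58; total 332.
{A, B, C}: service 274 + fixed 89 = 363
{A, C, D}: service 274 + fixed 92 = 366
{A, B, C, D}: C1→B 2·5=10, C2→A 5·23=115, C3→A 7·15=105, C4→C 2·22=44. Service 274; fixed 123; total 397.
No other subset beats 332.

Open A and C; minimum total cost 332.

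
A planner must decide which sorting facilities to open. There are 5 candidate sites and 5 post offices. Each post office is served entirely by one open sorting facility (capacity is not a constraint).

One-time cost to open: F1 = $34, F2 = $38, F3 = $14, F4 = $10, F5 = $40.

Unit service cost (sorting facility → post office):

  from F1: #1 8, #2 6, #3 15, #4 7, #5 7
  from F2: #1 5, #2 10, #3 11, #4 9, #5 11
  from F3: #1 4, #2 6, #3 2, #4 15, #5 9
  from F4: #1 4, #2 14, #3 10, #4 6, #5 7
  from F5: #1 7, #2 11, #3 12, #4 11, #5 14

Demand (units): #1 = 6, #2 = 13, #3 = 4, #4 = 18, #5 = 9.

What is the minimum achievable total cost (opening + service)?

Minimum total cost: 305

For any fixed open set, each post office goes to its cheapest open site; total = fixed + service.
{F3, F4}: #1→F3 4·6=24, #2→F3 6·13=78, #3→F3 2·4=8, #4→F4 6·18=108, #5→F4 7·9=63. Service 281; fixed 24; total 305.
{F1, F3, F4}: #1→F3 4·6=24, #2→F1 6·13=78, #3→F3 2·4=8, #4→F4 6·18=108, #5→F1 7·9=63. Service 281; fixed 58; total 339.
{F2, F3, F4}: service 281 + fixed 62 = 343
{F1, F2, F3, F4, F5}: #1→F3 4·6=24, #2→F1 6·13=78, #3→F3 2·4=8, #4→F4 6·18=108, #5→F1 7·9=63. Service 281; fixed 136; total 417.
No other subset beats 305.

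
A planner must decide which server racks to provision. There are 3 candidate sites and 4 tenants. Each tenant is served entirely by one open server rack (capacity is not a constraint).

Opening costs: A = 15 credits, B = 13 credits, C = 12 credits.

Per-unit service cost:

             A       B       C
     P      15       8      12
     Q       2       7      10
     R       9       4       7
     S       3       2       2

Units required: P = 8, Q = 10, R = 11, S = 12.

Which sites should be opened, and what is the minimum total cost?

Open A and B; minimum total cost 180.

For any fixed open set, each tenant goes to its cheapest open site; total = fixed + service.
{A, B}: P→B 8·8=64, Q→A 2·10=20, R→B 4·11=44, S→B 2·12=24. Service 152; fixed 28; total 180.
{A, B, C}: service 152 + fixed 40 = 192
{B}: P→B 8·8=64, Q→B 7·10=70, R→B 4·11=44, S→B 2·12=24. Service 202; fixed 13; total 215.
{C}: service 297 + fixed 12 = 309
No other subset beats 180.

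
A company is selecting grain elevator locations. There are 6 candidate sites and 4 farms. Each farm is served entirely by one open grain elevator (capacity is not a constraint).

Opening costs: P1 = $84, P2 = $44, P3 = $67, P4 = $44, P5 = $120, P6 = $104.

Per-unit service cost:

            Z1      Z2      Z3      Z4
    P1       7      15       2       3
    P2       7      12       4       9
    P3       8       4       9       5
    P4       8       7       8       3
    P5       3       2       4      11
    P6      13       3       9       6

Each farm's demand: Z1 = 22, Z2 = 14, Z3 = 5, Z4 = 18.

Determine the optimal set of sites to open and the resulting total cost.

For any fixed open set, each farm goes to its cheapest open site; total = fixed + service.
{P4, P5}: Z1→P5 3·22=66, Z2→P5 2·14=28, Z3→P5 4·5=20, Z4→P4 3·18=54. Service 168; fixed 164; total 332.
{P1, P5}: service 158 + fixed 204 = 362
{P2, P4, P5}: service 168 + fixed 208 = 376
{P1, P2, P3, P4, P5, P6}: Z1→P5 3·22=66, Z2→P5 2·14=28, Z3→P1 2·5=10, Z4→P1 3·18=54. Service 158; fixed 463; total 621.
No other subset beats 332.

Open P4 and P5; minimum total cost 332.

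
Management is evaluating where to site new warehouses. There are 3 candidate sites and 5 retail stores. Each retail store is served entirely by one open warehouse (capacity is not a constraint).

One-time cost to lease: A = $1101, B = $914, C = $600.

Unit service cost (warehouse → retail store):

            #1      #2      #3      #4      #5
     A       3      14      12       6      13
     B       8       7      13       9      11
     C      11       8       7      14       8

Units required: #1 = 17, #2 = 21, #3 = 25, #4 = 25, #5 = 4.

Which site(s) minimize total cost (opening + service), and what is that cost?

For any fixed open set, each retail store goes to its cheapest open site; total = fixed + service.
{C}: #1→C 11·17=187, #2→C 8·21=168, #3→C 7·25=175, #4→C 14·25=350, #5→C 8·4=32. Service 912; fixed 600; total 1512.
{B}: service 877 + fixed 914 = 1791
{A}: service 847 + fixed 1101 = 1948
{A, B, C}: #1→A 3·17=51, #2→B 7·21=147, #3→C 7·25=175, #4→A 6·25=150, #5→C 8·4=32. Service 555; fixed 2615; total 3170.
No other subset beats 1512.

Open C only; minimum total cost 1512.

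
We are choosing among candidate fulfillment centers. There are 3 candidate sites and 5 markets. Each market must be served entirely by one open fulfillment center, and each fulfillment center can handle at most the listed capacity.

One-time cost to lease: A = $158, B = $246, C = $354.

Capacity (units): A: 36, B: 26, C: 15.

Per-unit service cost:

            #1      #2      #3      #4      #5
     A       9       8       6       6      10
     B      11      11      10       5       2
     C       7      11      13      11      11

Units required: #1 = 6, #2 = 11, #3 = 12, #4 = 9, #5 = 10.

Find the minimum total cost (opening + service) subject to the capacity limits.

Minimum total cost: 683

Open {A, B}: #1→A 9·6=54, #2→A 8·11=88, #3→A 6·12=72, #4→B 5·9=45, #5→B 2·10=20.
Loads: A carries 29/36, B carries 19/26. Service 279; fixed 404; total 683.
Next best feasible plan costs 695.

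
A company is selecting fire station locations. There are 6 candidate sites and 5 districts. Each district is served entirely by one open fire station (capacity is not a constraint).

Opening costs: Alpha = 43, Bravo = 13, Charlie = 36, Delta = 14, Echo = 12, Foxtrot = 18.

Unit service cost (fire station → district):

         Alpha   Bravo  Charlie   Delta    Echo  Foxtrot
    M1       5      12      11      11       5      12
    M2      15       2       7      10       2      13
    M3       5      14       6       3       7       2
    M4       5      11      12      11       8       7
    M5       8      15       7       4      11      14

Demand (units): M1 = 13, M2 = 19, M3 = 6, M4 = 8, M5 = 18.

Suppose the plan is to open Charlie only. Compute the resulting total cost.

Total cost: 570

Each district is assigned to its cheapest site among the open ones.
{Charlie}: M1→Charlie 11·13=143, M2→Charlie 7·19=133, M3→Charlie 6·6=36, M4→Charlie 12·8=96, M5→Charlie 7·18=126. Service 534; fixed 36; total 570.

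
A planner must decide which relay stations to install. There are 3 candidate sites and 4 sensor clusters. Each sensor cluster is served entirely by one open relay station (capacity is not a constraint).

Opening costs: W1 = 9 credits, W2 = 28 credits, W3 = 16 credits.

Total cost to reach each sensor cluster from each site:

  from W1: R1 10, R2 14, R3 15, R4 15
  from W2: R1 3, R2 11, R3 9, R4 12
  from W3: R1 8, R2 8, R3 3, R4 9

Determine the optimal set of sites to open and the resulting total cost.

Open W3 only; minimum total cost 44.

For any fixed open set, each sensor cluster goes to its cheapest open site; total = fixed + service.
{W3}: R1→W3 8, R2→W3 8, R3→W3 3, R4→W3 9. Service 28; fixed 16; total 44.
{W1, W3}: service 28 + fixed 25 = 53
{W1}: service 54 + fixed 9 = 63
{W1, W2, W3}: R1→W2 3, R2→W3 8, R3→W3 3, R4→W3 9. Service 23; fixed 53; total 76.
No other subset beats 44.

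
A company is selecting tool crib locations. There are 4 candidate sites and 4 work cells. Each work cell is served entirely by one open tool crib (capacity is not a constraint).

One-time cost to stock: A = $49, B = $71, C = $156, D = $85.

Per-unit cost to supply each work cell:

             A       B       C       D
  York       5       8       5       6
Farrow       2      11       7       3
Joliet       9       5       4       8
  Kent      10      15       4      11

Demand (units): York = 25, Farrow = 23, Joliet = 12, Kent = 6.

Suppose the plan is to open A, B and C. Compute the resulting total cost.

Total cost: 519

Each work cell is assigned to its cheapest site among the open ones.
{A, B, C}: York→A 5·25=125, Farrow→A 2·23=46, Joliet→C 4·12=48, Kent→C 4·6=24. Service 243; fixed 276; total 519.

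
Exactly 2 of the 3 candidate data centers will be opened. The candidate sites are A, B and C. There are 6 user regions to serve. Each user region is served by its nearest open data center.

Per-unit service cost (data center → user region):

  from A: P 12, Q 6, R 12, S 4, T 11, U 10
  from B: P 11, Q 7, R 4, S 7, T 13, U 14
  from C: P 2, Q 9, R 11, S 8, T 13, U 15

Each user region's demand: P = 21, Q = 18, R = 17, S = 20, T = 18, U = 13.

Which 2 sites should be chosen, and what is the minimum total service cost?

Choose A and C; total service cost 745.

With exactly 2 open, each user region uses its cheapest among the chosen.
{A, C}: P→C 2·21=42, Q→A 6·18=108, R→C 11·17=187, S→A 4·20=80, T→A 11·18=198, U→A 10·13=130. Service cost 745.
{B, C}: service cost 792
{A, B}: service cost 815
Among all 3 size-2 choices, {A, C} is lowest.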